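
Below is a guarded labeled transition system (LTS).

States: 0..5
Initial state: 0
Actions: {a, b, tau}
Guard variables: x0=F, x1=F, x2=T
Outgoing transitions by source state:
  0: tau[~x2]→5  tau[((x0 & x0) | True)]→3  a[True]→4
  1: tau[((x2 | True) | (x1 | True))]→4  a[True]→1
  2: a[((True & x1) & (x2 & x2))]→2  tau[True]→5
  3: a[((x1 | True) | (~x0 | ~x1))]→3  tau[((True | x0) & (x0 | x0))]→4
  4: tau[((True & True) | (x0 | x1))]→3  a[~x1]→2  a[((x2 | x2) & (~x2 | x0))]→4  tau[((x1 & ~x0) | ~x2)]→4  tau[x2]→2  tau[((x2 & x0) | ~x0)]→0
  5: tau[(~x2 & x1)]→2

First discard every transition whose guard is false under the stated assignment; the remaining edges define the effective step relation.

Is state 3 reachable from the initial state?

Answer: REACHABLE

Working:
After dropping false guards: 10 live edges.
Layer 0: {0}
Layer 1: {3,4}  total {0,3,4}
Layer 2: {2}  total {0,2,3,4}
Layer 3: {5}  total {0,2,3,4,5}
Reach set: {0,2,3,4,5}
witness 3: tau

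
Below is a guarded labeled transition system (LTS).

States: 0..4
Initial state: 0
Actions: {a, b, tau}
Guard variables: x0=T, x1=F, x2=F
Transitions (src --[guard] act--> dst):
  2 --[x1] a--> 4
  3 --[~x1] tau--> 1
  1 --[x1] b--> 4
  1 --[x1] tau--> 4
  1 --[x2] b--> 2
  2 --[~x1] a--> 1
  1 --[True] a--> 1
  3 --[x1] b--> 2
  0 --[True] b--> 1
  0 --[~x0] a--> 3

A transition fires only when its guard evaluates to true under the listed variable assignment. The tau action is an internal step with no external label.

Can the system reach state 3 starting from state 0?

Answer: UNREACHABLE

Working:
Guard filter leaves 4 enabled edge(s).
Layer 0: {0}
Layer 1: {1}  now seen {0,1}
R = {0,1}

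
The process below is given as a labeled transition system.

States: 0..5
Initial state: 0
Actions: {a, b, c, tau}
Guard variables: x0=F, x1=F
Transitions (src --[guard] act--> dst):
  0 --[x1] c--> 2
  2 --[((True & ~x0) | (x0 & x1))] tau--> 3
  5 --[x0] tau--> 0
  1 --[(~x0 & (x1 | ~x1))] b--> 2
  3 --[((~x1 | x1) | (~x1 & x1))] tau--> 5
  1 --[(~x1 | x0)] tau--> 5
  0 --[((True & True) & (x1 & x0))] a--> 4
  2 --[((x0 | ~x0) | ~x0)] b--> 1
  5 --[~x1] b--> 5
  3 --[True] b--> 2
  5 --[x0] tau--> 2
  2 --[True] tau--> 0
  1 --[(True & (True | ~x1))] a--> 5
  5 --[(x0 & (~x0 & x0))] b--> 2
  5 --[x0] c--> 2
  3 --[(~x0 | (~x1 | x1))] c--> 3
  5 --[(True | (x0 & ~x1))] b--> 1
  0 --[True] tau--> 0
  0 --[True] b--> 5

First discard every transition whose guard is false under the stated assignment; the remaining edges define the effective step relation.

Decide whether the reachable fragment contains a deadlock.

Answer: DEADLOCK-FREE

Trace:
Reach set: {0,1,2,3,5}
  0: b→5  tau→0  [2 exit(s)]
  1: a→5  b→2  tau→5  [3 exit(s)]
  2: b→1  tau→0  tau→3  [3 exit(s)]
  3: b→2  c→3  tau→5  [3 exit(s)]
  5: b→1  b→5  [2 exit(s)]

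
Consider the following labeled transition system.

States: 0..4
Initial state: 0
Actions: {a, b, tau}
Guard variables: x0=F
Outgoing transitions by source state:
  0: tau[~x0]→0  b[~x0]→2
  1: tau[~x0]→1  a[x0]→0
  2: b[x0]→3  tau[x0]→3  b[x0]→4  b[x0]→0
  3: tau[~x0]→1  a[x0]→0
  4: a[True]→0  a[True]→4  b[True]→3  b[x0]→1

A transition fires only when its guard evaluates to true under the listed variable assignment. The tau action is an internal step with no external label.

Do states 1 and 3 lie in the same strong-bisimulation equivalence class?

Compute ~ classes (split until stable):
  P[0] = {{0,1,2,3,4}}
  P[1] = {{0},{1,3},{2},{4}}
Fixed point at round 2; 4 class(es).
[1]={1,3}  [3]={1,3}

Answer: BISIMILAR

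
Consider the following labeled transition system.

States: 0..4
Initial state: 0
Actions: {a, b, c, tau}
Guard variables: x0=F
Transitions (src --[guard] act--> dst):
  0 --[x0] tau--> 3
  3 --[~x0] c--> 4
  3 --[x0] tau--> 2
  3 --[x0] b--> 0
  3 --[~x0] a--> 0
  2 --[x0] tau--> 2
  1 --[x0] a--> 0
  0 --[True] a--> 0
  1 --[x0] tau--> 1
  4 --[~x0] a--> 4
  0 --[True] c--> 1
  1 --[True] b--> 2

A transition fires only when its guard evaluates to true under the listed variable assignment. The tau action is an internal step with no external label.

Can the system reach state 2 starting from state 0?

Answer: REACHABLE

Analysis:
After dropping false guards: 6 live edges.
L0 = {0}
L1 = {1}  now seen {0,1}
L2 = {2}  now seen {0,1,2}
R = {0,1,2}
Path to 2: c·b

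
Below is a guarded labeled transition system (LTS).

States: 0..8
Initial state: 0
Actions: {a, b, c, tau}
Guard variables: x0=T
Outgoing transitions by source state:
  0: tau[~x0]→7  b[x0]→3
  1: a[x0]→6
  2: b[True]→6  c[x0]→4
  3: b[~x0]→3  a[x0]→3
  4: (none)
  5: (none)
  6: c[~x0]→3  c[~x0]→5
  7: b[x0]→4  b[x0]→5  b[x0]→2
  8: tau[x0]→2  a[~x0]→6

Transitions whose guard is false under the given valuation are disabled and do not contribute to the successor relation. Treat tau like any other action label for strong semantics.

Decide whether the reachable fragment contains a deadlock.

Reach set: {0,3}
  0: b→3  [1 out]
  3: a→3  [1 out]

Answer: DEADLOCK-FREE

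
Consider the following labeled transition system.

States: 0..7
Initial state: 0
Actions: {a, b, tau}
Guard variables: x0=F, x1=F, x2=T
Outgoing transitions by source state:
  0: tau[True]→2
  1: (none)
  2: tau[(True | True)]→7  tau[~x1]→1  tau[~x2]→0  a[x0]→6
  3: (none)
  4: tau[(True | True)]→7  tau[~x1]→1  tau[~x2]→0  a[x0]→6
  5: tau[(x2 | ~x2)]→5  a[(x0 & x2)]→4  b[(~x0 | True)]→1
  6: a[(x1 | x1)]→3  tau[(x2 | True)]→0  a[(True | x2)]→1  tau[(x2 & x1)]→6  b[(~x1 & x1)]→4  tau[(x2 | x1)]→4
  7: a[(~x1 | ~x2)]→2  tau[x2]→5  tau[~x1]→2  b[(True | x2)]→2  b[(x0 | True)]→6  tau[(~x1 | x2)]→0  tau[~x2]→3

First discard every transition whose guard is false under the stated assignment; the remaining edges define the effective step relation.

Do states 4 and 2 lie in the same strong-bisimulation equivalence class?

Compute ~ classes (split until stable):
  P[0] = {{0,1,2,3,4,5,6,7}}
  P[1] = {{0,2,4},{1,3},{5},{6},{7}}
  P[2] = {{0},{1,3},{2,4},{5},{6},{7}}
stable after 3 split(s): 6 block(s)
4∈{2,4}, 2∈{2,4}

Answer: BISIMILAR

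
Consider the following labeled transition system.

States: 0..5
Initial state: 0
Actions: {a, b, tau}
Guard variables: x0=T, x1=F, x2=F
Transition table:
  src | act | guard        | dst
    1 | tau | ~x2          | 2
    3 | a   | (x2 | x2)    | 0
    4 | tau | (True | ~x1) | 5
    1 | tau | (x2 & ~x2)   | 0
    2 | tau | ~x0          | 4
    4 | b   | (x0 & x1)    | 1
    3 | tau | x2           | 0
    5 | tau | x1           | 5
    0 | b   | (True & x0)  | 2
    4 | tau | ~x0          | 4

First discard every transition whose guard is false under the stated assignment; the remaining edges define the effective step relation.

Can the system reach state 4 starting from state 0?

Guard filter leaves 3 enabled edge(s).
L0 = {0}
L1 = {2}  cumulative {0,2}
Reachable = {0,2}

Answer: UNREACHABLE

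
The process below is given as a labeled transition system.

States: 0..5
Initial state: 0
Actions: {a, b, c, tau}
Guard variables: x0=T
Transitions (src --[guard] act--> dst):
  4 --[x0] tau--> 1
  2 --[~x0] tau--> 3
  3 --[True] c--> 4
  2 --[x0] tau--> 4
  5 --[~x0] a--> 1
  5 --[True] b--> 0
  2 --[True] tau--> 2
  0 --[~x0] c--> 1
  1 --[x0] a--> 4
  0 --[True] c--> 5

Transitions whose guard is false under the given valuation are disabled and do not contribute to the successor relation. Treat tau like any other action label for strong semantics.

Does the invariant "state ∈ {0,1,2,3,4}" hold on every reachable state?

Allowed set {0,1,2,3,4}
Reachable = {0,5}
  0: safe
  5: VIOLATES
reach 5 via c — violates

Answer: INVARIANT VIOLATED at state 5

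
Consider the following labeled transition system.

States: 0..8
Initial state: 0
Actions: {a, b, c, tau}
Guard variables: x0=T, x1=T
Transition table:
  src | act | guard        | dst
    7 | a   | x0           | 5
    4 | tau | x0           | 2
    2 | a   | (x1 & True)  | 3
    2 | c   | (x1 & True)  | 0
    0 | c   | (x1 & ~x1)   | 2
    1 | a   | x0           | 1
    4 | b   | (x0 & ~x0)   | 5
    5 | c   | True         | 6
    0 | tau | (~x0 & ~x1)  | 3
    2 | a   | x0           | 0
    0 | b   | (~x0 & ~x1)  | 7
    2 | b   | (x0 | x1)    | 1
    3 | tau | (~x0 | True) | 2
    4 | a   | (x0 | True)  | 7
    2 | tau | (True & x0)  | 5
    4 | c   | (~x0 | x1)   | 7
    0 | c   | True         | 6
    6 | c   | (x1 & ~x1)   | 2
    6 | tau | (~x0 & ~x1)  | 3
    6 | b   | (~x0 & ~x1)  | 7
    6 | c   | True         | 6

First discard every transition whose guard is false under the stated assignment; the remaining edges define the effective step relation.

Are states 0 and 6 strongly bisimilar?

Compute ~ classes (split until stable):
  P[0] = {{0,1,2,3,4,5,6,7,8}}
  P[1] = {{0,5,6},{1,7},{2},{3},{4},{8}}
  P[2] = {{0,5,6},{1},{2},{3},{4},{7},{8}}
Fixed point at round 3; 7 class(es).
[0]={0,5,6}  [6]={0,5,6}

Answer: BISIMILAR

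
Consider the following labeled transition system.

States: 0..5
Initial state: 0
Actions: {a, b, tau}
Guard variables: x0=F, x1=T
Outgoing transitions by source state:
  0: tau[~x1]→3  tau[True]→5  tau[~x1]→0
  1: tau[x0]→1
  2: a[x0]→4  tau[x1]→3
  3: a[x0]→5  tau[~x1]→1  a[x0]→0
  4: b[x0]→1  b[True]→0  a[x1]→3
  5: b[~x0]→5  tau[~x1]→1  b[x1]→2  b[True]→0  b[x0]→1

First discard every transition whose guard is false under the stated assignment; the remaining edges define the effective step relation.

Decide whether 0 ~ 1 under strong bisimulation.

Answer: NOT BISIMILAR

Trace:
Bisimulation quotient by refinement:
  round 0: {{0,1,2,3,4,5}}
  round 1: {{0,2},{1,3},{4},{5}}
  round 2: {{0},{1,3},{2},{4},{5}}
5 equivalence class(es) (converged in 3)
0∈{0}, 1∈{1,3}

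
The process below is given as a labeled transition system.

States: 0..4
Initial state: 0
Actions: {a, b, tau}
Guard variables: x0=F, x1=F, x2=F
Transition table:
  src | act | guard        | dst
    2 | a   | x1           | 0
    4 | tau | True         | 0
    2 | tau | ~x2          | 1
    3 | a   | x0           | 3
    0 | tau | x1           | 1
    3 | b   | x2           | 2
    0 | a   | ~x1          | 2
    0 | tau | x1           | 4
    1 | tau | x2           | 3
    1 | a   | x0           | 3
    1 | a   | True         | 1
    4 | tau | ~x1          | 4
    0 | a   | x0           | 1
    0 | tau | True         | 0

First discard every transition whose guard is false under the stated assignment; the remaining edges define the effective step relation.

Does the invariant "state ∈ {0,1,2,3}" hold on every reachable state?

Allowed set {0,1,2,3}
Reach set: {0,1,2}
  0: safe
  1: safe
  2: safe

Answer: INVARIANT HOLDS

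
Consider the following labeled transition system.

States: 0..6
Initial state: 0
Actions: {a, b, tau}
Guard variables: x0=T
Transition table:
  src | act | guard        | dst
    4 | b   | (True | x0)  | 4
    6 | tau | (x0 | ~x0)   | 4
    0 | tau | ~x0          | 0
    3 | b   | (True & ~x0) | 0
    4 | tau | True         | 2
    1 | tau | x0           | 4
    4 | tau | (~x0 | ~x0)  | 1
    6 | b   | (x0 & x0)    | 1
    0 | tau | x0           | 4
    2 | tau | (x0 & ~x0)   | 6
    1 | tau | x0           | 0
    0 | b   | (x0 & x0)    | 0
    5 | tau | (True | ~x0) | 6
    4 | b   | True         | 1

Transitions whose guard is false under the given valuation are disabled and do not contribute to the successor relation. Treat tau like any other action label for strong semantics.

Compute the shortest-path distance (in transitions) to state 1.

Breadth-first toward 1:
  L0 = {0}
  L1 = {4}
  L2 = {1,2}
first hit 1 at d=2 via tau·b

Answer: 2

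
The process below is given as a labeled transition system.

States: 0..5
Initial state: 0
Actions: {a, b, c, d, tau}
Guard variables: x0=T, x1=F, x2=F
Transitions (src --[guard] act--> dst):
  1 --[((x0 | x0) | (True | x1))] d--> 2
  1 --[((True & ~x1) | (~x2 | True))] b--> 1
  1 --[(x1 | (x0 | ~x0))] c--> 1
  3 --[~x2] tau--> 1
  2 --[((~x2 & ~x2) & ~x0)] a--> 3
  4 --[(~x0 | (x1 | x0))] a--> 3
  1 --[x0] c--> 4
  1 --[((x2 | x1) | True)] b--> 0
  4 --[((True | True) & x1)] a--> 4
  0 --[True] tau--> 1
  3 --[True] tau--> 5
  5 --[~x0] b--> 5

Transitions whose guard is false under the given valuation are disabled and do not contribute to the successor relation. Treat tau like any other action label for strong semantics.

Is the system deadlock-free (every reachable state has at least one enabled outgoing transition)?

Answer: DEADLOCK at state 2

Analysis:
Reachable = {0,1,2,3,4,5}
  0: tau→1  [deg 1]
  1: b→0  b→1  c→1  c→4  d→2  [deg 5]
  2: ∅  [no exit]
  3: tau→1  tau→5  [deg 2]
  4: a→3  [deg 1]
  5: ∅  [no exit]
Path to 2: tau·d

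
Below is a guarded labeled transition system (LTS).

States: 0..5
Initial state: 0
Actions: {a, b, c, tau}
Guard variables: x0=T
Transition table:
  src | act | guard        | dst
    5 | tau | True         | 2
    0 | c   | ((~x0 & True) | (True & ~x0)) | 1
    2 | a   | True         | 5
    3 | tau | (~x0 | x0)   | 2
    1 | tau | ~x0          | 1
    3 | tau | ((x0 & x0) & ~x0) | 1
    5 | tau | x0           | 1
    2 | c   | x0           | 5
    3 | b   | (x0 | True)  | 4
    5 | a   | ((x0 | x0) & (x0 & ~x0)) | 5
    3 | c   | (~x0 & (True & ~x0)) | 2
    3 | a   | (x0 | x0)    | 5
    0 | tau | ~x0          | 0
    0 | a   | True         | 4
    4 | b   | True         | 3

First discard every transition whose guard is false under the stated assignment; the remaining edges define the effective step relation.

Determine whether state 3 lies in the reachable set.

Answer: REACHABLE

Analysis:
After dropping false guards: 9 live edges.
depth 0: {0}
depth 1: {4}  now seen {0,4}
depth 2: {3}  now seen {0,3,4}
depth 3: {2,5}  now seen {0,2,3,4,5}
depth 4: {1}  now seen {0,1,2,3,4,5}
Reachable = {0,1,2,3,4,5}
Path to 3: a·b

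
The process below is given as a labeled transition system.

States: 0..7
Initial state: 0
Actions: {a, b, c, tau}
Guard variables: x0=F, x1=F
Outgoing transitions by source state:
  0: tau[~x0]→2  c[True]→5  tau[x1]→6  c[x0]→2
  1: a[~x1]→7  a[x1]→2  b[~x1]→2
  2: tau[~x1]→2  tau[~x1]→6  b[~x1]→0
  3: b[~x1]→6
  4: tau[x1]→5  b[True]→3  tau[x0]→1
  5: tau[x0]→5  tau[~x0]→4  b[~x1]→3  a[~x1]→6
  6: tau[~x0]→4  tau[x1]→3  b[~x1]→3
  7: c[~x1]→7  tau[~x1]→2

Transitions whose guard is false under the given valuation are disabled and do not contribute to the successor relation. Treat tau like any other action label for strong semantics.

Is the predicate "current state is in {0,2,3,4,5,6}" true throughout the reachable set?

Safe = {0,2,3,4,5,6}
R = {0,2,3,4,5,6}
  0: safe
  2: safe
  3: safe
  4: safe
  5: safe
  6: safe

Answer: INVARIANT HOLDS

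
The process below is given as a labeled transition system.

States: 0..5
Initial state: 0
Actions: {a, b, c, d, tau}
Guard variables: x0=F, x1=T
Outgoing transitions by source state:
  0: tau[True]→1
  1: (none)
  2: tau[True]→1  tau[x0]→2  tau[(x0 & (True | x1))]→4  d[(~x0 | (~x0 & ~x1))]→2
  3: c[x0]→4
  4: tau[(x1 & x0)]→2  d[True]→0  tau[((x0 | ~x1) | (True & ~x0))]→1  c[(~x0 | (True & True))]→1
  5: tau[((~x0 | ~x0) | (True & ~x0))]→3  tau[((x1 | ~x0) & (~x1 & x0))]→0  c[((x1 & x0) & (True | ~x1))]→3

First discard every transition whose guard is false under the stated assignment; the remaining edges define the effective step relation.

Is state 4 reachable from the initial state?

7 transition(s) survive guard evaluation.
depth 0: {0}
depth 1: {1}  now seen {0,1}
Reachable = {0,1}

Answer: UNREACHABLE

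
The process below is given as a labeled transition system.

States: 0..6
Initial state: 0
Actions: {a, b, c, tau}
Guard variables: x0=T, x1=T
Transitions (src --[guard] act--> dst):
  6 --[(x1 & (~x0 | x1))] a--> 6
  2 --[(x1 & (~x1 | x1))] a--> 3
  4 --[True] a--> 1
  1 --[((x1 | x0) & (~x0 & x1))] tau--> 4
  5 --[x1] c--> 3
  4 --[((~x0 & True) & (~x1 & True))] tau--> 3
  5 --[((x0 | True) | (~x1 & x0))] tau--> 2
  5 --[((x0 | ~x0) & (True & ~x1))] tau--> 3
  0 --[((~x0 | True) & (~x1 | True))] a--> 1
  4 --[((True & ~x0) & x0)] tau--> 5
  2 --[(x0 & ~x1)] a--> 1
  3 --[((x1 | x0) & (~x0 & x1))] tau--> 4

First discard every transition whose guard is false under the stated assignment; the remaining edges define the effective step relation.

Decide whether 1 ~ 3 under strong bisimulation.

Answer: BISIMILAR

Trace:
Compute ~ classes (split until stable):
  P[0] = {{0,1,2,3,4,5,6}}
  P[1] = {{0,2,4,6},{1,3},{5}}
  P[2] = {{0,2,4},{1,3},{5},{6}}
4 equivalence class(es) (converged in 3)
class of 1: {1,3}; class of 3: {1,3}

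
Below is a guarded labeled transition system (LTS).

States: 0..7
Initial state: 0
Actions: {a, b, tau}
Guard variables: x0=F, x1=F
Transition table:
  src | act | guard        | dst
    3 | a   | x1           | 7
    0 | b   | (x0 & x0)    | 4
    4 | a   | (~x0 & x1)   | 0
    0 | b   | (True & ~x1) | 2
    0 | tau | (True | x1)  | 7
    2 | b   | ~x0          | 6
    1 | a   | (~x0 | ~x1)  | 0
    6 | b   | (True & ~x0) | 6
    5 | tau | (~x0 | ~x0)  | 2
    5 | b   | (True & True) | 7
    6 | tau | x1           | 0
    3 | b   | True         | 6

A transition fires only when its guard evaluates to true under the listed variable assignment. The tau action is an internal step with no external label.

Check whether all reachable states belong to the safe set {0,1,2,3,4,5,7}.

Inv-set: {0,1,2,3,4,5,7}
Reach set: {0,2,6,7}
  0: ok
  2: ok
  6: VIOLATES
  7: ok
counterexample path to 6: b·b

Answer: INVARIANT VIOLATED at state 6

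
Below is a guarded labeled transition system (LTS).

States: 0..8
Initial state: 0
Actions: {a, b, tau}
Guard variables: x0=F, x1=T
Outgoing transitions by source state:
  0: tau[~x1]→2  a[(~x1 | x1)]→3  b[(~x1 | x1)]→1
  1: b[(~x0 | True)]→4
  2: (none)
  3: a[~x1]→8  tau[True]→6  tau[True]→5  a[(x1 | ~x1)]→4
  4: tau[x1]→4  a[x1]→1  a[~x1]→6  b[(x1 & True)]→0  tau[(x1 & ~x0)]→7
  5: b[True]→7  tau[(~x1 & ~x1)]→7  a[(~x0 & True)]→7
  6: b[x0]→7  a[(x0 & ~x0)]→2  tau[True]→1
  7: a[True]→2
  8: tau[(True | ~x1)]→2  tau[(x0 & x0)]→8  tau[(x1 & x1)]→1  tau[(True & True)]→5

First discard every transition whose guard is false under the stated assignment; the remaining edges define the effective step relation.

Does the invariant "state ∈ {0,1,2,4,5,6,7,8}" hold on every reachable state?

Allowed set {0,1,2,4,5,6,7,8}
Reach set: {0,1,2,3,4,5,6,7}
  0: ok
  1: ok
  2: ok
  3: VIOLATES
  4: ok
  5: ok
  6: ok
  7: ok
reach 3 via a — violates

Answer: INVARIANT VIOLATED at state 3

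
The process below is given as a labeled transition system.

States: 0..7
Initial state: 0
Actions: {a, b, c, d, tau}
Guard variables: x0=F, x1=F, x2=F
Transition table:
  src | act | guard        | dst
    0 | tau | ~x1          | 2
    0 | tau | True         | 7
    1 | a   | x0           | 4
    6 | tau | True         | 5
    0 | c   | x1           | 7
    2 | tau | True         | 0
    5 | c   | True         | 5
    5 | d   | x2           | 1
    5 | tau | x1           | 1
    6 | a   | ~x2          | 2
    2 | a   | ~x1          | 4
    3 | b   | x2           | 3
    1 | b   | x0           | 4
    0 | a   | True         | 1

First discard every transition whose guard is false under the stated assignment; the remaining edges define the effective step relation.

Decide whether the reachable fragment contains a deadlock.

Reachable = {0,1,2,4,7}
  0: a→1  tau→2  tau→7  [3 exit(s)]
  1: ∅  [STUCK]
  2: a→4  tau→0  [2 exit(s)]
  4: ∅  [STUCK]
  7: ∅  [STUCK]
trace reaching 1: a

Answer: DEADLOCK at state 1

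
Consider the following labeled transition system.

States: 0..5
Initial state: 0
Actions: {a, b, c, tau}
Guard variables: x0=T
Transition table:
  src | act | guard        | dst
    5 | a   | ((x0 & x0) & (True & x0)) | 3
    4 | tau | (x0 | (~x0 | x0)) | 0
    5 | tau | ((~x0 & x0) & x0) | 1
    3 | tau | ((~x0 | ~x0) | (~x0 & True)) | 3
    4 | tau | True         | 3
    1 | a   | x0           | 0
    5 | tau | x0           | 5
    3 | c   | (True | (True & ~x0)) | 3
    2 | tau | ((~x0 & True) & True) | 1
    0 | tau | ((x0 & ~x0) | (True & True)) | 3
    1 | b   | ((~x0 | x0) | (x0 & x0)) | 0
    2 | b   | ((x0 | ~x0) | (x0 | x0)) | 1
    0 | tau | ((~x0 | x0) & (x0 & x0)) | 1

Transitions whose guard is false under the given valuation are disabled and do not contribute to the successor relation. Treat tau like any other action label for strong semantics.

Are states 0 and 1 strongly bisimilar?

Compute ~ classes (split until stable):
  π0 = {{0,1,2,3,4,5}}
  π1 = {{0,4},{1},{2},{3},{5}}
  π2 = {{0},{1},{2},{3},{4},{5}}
stable after 3 split(s): 6 block(s)
[0]={0}  [1]={1}

Answer: NOT BISIMILAR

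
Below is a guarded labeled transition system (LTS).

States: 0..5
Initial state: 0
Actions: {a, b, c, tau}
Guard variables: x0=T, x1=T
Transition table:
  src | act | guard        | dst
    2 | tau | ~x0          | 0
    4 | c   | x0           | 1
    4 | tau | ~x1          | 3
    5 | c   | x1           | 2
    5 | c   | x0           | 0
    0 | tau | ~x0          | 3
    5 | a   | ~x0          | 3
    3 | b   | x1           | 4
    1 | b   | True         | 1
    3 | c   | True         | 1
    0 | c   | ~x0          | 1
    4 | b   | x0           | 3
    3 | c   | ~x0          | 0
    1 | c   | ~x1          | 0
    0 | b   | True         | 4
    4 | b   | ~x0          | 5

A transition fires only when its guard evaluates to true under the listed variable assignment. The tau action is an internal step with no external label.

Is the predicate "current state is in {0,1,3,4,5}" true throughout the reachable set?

Allowed set {0,1,3,4,5}
R = {0,1,3,4}
  0: safe
  1: safe
  3: safe
  4: safe

Answer: INVARIANT HOLDS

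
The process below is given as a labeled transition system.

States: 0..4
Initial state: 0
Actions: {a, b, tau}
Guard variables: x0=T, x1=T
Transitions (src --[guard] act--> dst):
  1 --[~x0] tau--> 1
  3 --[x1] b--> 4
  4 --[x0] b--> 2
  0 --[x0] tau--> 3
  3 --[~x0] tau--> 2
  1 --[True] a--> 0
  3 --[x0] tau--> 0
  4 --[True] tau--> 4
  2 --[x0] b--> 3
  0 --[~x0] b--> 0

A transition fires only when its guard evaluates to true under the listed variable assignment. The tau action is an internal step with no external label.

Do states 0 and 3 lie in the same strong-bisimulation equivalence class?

Answer: NOT BISIMILAR

Trace:
Bisimulation quotient by refinement:
  P[0] = {{0,1,2,3,4}}
  P[1] = {{0},{1},{2},{3,4}}
  P[2] = {{0},{1},{2},{3},{4}}
5 equivalence class(es) (converged in 3)
[0]={0}  [3]={3}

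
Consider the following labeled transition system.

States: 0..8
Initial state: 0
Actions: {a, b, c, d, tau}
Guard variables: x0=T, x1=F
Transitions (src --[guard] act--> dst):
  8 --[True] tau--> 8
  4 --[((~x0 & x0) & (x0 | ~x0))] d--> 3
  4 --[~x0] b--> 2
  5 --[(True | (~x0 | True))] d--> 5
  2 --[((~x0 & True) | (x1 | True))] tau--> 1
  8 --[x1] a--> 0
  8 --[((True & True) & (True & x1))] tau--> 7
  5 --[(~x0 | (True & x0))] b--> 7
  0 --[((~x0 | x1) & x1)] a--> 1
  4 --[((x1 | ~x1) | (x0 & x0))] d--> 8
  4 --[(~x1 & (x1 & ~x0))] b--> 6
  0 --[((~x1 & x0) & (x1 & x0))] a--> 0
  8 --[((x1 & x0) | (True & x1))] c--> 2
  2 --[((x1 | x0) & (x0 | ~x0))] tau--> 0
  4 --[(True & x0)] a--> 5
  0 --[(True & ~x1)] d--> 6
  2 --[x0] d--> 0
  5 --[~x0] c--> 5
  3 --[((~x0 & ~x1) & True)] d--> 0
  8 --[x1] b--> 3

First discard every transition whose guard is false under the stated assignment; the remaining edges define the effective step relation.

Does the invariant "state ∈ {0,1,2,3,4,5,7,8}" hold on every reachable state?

Answer: INVARIANT VIOLATED at state 6

Working:
Allowed set {0,1,2,3,4,5,7,8}
R = {0,6}
  0: ok
  6: VIOLATES
counterexample path to 6: d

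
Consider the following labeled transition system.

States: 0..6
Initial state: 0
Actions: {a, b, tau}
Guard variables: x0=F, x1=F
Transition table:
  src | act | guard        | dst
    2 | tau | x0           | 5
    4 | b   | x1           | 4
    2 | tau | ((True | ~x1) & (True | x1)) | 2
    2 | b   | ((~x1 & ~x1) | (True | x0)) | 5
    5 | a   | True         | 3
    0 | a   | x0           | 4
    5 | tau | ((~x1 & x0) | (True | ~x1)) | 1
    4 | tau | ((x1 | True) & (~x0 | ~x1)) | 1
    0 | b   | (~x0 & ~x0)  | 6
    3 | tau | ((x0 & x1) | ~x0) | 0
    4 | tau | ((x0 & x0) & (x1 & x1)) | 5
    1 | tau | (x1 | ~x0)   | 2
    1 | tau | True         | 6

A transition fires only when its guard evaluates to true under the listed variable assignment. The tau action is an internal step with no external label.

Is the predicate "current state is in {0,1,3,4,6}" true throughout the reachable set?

Allowed set {0,1,3,4,6}
Reachable = {0,6}
  0: safe
  6: safe

Answer: INVARIANT HOLDS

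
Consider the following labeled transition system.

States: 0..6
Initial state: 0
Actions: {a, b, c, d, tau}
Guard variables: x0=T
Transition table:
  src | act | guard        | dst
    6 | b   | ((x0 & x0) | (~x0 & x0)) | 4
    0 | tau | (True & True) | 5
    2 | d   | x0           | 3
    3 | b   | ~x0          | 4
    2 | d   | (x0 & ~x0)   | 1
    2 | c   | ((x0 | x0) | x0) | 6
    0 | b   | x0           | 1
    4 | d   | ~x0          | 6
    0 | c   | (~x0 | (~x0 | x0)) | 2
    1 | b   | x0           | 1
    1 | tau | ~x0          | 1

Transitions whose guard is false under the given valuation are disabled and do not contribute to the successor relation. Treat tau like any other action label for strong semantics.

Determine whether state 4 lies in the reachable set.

Answer: REACHABLE

Working:
Guard filter leaves 7 enabled edge(s).
Layer 0: {0}
Layer 1: {1,2,5}  total {0,1,2,5}
Layer 2: {3,6}  total {0,1,2,3,5,6}
Layer 3: {4}  total {0,1,2,3,4,5,6}
R = {0,1,2,3,4,5,6}
witness 4: c·c·b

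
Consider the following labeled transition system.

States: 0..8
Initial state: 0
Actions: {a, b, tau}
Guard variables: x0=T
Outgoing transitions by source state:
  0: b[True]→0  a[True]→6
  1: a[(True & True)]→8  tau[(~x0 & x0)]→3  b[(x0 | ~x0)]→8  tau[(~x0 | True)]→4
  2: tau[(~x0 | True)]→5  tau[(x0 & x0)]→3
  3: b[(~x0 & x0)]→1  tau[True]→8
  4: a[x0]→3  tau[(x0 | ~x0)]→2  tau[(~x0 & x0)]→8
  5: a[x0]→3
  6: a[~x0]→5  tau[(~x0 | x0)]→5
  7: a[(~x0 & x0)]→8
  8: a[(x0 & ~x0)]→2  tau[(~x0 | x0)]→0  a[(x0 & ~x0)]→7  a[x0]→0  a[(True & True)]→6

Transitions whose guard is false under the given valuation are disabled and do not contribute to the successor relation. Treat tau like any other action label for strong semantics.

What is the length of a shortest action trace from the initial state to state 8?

Answer: 4

Trace:
BFS to 8:
  depth 0: {0}
  depth 1: {6}
  depth 2: {5}
  depth 3: {3}
  depth 4: {8}
8 enters at depth 4; path a·tau·a·tau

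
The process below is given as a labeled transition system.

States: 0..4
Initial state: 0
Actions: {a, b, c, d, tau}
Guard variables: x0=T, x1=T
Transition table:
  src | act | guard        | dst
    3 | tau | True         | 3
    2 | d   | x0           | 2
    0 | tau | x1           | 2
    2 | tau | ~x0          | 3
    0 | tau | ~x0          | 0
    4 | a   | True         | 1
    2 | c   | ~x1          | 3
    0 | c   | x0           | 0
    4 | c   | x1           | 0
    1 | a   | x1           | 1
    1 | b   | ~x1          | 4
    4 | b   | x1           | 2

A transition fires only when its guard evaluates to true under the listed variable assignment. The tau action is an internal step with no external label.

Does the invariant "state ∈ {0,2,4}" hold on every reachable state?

Safe = {0,2,4}
Reach set: {0,2}
  0: safe
  2: safe

Answer: INVARIANT HOLDS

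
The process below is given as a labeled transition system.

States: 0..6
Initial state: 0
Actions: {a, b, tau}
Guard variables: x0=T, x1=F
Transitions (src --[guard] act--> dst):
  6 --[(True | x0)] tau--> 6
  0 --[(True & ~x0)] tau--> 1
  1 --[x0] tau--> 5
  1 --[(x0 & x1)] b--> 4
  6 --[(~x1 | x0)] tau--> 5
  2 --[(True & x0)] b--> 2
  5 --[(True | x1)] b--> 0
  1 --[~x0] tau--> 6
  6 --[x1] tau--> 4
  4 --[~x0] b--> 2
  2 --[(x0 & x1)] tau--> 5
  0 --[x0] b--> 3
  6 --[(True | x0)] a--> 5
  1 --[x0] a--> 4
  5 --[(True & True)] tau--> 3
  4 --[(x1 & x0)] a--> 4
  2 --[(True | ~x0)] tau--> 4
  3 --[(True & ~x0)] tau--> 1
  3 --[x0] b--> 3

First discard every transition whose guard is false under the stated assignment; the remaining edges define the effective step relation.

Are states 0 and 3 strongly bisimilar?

Answer: BISIMILAR

Working:
Bisimulation quotient by refinement:
  π0 = {{0,1,2,3,4,5,6}}
  π1 = {{0,3},{1,6},{2,5},{4}}
  π2 = {{0,3},{1},{2},{4},{5},{6}}
Fixed point at round 3; 6 class(es).
0∈{0,3}, 3∈{0,3}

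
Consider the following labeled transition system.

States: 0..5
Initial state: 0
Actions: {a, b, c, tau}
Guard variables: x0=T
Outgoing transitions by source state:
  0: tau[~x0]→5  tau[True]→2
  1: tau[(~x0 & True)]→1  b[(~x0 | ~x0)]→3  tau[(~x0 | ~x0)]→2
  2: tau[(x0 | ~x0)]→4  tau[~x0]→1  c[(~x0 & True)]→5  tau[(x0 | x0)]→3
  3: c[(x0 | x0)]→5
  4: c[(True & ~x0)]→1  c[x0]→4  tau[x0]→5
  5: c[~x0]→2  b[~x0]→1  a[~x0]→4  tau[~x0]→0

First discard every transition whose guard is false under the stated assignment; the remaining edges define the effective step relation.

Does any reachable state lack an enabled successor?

Answer: DEADLOCK at state 5

Trace:
Reachable = {0,2,3,4,5}
  0: tau→2  [deg 1]
  2: tau→3  tau→4  [deg 2]
  3: c→5  [deg 1]
  4: c→4  tau→5  [deg 2]
  5: ∅  [deadlock]
trace reaching 5: tau·tau·c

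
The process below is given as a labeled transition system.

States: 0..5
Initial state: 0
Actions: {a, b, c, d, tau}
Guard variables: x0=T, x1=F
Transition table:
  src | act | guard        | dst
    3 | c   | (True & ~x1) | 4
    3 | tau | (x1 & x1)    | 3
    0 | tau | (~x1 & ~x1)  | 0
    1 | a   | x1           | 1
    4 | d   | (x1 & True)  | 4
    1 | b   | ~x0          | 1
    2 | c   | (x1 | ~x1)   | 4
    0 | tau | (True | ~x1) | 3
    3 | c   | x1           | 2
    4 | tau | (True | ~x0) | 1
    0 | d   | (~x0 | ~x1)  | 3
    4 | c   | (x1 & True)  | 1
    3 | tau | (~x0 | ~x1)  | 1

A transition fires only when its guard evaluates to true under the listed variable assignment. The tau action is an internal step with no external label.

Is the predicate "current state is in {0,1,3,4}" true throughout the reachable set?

Inv-set: {0,1,3,4}
Reach set: {0,1,3,4}
  0: ✓
  1: ✓
  3: ✓
  4: ✓

Answer: INVARIANT HOLDS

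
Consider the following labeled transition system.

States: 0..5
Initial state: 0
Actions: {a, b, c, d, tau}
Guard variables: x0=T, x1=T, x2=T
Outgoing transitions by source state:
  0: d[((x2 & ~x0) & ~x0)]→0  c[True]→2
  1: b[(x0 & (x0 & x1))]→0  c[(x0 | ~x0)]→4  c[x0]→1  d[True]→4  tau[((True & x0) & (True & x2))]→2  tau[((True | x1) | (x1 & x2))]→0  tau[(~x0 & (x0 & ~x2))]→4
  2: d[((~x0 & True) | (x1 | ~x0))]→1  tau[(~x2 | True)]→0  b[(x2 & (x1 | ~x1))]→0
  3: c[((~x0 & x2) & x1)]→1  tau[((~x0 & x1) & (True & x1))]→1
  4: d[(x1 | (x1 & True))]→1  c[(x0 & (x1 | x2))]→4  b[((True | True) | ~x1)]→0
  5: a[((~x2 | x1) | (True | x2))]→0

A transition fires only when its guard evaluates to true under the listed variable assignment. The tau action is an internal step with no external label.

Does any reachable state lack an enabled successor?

Reachable = {0,1,2,4}
  0: c→2  [1 exit(s)]
  1: b→0  c→1  c→4  d→4  tau→0  tau→2  [6 exit(s)]
  2: b→0  d→1  tau→0  [3 exit(s)]
  4: b→0  c→4  d→1  [3 exit(s)]

Answer: DEADLOCK-FREE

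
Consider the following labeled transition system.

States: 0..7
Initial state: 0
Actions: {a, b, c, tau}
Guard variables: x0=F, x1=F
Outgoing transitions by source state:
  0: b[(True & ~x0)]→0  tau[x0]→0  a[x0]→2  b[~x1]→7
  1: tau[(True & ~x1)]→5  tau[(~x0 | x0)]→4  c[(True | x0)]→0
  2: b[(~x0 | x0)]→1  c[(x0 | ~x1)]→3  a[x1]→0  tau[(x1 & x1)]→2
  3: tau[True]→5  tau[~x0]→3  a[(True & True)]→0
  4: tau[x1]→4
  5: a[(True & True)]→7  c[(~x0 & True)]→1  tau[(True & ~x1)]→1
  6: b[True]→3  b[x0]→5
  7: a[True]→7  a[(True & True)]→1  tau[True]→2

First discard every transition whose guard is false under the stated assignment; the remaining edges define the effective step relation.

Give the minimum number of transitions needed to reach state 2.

Answer: 2

Analysis:
Layered search for 2:
  Layer 0: {0}
  Layer 1: {7}
  Layer 2: {1,2}
first hit 2 at d=2 via b·tau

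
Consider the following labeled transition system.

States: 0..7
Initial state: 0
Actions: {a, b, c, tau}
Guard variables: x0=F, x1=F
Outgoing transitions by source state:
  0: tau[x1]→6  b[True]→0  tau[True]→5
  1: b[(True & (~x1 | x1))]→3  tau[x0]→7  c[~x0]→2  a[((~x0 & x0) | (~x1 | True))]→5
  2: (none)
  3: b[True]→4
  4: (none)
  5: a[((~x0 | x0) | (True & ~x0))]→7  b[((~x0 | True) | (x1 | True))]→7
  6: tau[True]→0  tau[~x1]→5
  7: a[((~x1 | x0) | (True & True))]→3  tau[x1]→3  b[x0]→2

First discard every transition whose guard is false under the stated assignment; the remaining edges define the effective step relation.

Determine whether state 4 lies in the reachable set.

Answer: REACHABLE

Working:
Guard filter leaves 11 enabled edge(s).
L0 = {0}
L1 = {5}  cumulative {0,5}
L2 = {7}  cumulative {0,5,7}
L3 = {3}  cumulative {0,3,5,7}
L4 = {4}  cumulative {0,3,4,5,7}
Reach set: {0,3,4,5,7}
trace reaching 4: tau·a·a·b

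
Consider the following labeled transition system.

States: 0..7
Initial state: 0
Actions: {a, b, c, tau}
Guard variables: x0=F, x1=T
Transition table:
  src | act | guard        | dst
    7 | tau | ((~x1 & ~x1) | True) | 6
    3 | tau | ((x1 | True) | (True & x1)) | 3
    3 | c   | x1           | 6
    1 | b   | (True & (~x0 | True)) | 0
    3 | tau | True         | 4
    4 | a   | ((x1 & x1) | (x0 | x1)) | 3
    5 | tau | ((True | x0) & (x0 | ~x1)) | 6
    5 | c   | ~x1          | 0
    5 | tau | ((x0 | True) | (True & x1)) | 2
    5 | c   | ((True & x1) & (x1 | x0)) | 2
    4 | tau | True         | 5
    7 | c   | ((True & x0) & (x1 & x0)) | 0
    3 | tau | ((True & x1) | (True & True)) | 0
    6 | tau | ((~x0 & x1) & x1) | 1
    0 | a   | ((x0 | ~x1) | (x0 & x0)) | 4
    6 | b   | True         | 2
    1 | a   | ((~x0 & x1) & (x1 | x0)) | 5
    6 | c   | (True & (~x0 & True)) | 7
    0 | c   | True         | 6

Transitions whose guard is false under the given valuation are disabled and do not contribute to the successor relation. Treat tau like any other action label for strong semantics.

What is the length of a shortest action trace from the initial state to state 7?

Answer: 2

Trace:
Breadth-first toward 7:
  L0 = {0}
  L1 = {6}
  L2 = {1,2,7}
first hit 7 at d=2 via c·c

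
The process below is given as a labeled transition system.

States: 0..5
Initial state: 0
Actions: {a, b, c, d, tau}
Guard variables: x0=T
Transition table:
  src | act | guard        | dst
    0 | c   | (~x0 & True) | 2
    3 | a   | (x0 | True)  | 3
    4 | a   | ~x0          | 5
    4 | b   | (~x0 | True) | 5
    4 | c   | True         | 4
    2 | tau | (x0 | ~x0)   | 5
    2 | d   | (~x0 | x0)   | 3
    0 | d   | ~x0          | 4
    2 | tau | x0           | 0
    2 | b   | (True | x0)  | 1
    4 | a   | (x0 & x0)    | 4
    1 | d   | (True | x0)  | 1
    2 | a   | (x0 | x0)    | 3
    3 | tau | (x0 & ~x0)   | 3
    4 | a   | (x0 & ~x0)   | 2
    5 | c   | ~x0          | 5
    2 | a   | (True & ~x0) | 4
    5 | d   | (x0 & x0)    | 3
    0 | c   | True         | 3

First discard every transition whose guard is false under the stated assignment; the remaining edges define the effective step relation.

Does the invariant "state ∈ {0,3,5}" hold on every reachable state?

Allowed set {0,3,5}
R = {0,3}
  0: ✓
  3: ✓

Answer: INVARIANT HOLDS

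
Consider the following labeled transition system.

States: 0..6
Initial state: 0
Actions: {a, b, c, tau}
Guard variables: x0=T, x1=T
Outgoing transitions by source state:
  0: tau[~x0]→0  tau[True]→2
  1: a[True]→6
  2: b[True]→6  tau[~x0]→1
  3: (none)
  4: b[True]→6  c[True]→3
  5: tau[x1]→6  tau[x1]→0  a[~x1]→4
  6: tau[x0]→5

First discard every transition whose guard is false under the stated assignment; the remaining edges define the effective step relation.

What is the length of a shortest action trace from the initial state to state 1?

Answer: UNREACHABLE

Working:
Breadth-first toward 1:
  L0 = {0}
  L1 = {2}
  L2 = {6}
  L3 = {5}
1 never appears.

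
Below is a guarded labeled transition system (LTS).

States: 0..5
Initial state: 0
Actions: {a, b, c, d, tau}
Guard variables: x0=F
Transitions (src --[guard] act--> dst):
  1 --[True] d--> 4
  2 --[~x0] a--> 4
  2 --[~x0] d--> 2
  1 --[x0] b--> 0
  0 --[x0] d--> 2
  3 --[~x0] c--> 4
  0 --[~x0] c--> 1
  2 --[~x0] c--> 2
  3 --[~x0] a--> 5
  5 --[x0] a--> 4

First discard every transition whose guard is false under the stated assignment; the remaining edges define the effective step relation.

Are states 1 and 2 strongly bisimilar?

Refine partition for ~:
  round 0: {{0,1,2,3,4,5}}
  round 1: {{0},{1},{2},{3},{4,5}}
Fixed point at round 2; 5 class(es).
class of 1: {1}; class of 2: {2}

Answer: NOT BISIMILAR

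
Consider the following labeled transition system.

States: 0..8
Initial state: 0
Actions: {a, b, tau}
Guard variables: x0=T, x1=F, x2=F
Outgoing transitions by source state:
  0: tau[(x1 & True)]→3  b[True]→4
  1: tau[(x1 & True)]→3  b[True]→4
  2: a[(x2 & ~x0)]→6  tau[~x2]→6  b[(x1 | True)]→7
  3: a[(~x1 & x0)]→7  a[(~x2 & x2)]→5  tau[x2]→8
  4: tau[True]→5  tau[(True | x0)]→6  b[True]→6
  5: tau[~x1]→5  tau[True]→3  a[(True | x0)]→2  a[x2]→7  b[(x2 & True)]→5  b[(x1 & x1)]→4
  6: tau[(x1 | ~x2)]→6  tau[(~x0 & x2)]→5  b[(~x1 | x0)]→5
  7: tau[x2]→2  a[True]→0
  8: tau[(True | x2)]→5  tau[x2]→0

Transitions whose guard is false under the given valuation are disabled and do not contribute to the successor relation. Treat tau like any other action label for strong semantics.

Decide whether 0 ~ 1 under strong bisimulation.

Answer: BISIMILAR

Working:
Compute ~ classes (split until stable):
  round 0: {{0,1,2,3,4,5,6,7,8}}
  round 1: {{0,1},{2,4,6},{3,7},{5},{8}}
  round 2: {{0,1},{2},{3},{4},{5},{6},{7},{8}}
stable after 3 split(s): 8 block(s)
class of 0: {0,1}; class of 1: {0,1}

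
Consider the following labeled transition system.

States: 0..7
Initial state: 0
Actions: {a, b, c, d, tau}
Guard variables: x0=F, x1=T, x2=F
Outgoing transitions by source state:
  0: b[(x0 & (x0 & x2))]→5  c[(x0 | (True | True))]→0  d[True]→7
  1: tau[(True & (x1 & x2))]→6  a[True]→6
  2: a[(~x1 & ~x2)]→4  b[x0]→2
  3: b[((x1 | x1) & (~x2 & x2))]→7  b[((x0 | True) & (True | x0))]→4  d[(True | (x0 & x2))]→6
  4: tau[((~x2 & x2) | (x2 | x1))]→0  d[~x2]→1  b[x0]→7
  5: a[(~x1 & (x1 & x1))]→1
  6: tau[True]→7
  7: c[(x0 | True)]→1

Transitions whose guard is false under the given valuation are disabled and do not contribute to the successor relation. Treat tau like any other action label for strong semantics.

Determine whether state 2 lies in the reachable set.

Answer: UNREACHABLE

Analysis:
Guard filter leaves 9 enabled edge(s).
Layer 0: {0}
Layer 1: {7}  cumulative {0,7}
Layer 2: {1}  cumulative {0,1,7}
Layer 3: {6}  cumulative {0,1,6,7}
Reachable = {0,1,6,7}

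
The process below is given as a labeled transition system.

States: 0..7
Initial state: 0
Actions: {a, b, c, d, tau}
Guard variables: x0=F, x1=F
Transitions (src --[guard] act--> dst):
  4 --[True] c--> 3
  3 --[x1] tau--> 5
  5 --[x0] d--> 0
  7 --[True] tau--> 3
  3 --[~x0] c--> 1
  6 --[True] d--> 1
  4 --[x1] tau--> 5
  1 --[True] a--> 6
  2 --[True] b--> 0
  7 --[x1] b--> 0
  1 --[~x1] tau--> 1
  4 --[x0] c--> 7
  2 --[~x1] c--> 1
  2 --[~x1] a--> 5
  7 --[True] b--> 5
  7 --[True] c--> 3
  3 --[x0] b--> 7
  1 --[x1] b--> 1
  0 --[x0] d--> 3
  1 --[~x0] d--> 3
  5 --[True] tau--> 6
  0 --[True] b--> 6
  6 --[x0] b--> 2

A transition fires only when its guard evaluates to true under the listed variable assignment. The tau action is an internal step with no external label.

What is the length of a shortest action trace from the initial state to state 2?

Answer: UNREACHABLE

Trace:
BFS to 2:
  depth 0: {0}
  depth 1: {6}
  depth 2: {1}
  depth 3: {3}
2 never appears.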